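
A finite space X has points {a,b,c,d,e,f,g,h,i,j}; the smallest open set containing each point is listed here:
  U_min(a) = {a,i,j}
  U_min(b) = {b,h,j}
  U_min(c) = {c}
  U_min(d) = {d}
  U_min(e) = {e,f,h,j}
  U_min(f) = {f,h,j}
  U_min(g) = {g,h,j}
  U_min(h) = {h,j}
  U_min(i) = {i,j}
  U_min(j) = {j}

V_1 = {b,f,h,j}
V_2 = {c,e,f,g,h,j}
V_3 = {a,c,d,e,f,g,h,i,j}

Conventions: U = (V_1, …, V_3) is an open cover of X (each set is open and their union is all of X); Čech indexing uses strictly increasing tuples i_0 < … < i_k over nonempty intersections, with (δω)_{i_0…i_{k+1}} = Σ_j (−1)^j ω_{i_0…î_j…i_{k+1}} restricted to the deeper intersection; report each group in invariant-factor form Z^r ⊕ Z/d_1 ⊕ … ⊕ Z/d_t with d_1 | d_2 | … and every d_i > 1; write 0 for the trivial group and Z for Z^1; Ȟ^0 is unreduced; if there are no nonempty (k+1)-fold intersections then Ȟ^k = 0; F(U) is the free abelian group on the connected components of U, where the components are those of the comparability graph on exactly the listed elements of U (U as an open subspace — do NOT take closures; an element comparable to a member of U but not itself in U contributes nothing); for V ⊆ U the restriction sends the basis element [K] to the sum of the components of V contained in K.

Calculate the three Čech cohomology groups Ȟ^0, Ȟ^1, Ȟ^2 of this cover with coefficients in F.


nerve of the cover:
  V12={f,h,j} V13={f,h,j} V23={c,e,f,g,h,j}
  V123={f,h,j}
components per intersection:
  V1: {b,f,h,j}
  V2: {c} {e,f,g,h,j}
  V3: {a,e,f,g,h,i,j} {c} {d}
  V12: {f,h,j}
  V13: {f,h,j}
  V23: {c} {e,f,g,h,j}
  V123: {f,h,j}
C dims 6,4,1; δ0: rk 3, SNF 1^3; δ1: rk 1, SNF 1^1
Ȟ^0 = (6 − 3) − 0 = 3, so Ȟ^0 ≅ Z^3
Ȟ^1 = (4 − 1) − 3 = 0, so Ȟ^1 ≅ 0
Ȟ^2 = (1 − 0) − 1 = 0, so Ȟ^2 ≅ 0

Ȟ^0(U;F) ≅ Z^3; Ȟ^1(U;F) ≅ 0; Ȟ^2(U;F) ≅ 0


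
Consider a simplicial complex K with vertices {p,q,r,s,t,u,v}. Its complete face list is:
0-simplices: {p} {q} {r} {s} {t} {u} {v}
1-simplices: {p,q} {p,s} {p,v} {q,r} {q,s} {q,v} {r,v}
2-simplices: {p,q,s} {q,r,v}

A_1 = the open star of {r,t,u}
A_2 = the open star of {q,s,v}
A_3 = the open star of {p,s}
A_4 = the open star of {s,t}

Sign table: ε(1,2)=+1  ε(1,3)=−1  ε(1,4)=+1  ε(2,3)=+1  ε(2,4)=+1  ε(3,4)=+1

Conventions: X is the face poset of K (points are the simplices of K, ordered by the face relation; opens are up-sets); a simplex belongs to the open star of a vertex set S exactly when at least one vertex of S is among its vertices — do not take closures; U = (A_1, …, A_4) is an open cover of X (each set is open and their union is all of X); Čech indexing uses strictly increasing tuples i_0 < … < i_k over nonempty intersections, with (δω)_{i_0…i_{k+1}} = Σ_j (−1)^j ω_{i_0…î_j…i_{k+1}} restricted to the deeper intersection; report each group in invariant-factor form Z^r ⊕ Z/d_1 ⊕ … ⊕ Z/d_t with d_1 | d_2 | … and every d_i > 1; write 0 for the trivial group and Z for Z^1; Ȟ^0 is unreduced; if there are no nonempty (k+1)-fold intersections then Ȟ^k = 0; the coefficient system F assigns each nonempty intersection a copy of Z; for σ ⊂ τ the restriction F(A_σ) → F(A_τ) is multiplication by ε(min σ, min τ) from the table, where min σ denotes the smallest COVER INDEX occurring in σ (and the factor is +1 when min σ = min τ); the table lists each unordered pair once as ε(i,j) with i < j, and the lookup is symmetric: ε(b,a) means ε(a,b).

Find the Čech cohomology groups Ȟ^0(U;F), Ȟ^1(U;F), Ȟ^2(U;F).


Ȟ^0 ≅ Z, Ȟ^1 ≅ Z, Ȟ^2 ≅ 0

nerve of the cover:
  A1={{r},{t},{u},{q,r},{r,v},{q,r,v}} A2={{q},{s},{v},{p,q},{p,s},{p,v},{q,r},{q,s},{q,v},{r,v},{p,q,s},{q,r,v}} A3={{p},{s},{p,q},{p,s},{p,v},{q,s},{p,q,s}} A4={{s},{t},{p,s},{q,s},{p,q,s}}
  A12={{q,r},{r,v},{q,r,v}} A14={{t}} A23={{s},{p,q},{p,s},{p,v},{q,s},{p,q,s}} A24={{s},{p,s},{q,s},{p,q,s}} A34={{s},{p,s},{q,s},{p,q,s}}
  A234={{s},{p,s},{q,s},{p,q,s}}
C dims 4,5,1; δ0: rk 3, SNF 1^3; δ1: rk 1, SNF 1^1
Ȟ^0 = (4 − 3) − 0 = 1, so Ȟ^0 ≅ Z
Ȟ^1 = (5 − 1) − 3 = 1, so Ȟ^1 ≅ Z
Ȟ^2 = (1 − 0) − 1 = 0, so Ȟ^2 ≅ 0


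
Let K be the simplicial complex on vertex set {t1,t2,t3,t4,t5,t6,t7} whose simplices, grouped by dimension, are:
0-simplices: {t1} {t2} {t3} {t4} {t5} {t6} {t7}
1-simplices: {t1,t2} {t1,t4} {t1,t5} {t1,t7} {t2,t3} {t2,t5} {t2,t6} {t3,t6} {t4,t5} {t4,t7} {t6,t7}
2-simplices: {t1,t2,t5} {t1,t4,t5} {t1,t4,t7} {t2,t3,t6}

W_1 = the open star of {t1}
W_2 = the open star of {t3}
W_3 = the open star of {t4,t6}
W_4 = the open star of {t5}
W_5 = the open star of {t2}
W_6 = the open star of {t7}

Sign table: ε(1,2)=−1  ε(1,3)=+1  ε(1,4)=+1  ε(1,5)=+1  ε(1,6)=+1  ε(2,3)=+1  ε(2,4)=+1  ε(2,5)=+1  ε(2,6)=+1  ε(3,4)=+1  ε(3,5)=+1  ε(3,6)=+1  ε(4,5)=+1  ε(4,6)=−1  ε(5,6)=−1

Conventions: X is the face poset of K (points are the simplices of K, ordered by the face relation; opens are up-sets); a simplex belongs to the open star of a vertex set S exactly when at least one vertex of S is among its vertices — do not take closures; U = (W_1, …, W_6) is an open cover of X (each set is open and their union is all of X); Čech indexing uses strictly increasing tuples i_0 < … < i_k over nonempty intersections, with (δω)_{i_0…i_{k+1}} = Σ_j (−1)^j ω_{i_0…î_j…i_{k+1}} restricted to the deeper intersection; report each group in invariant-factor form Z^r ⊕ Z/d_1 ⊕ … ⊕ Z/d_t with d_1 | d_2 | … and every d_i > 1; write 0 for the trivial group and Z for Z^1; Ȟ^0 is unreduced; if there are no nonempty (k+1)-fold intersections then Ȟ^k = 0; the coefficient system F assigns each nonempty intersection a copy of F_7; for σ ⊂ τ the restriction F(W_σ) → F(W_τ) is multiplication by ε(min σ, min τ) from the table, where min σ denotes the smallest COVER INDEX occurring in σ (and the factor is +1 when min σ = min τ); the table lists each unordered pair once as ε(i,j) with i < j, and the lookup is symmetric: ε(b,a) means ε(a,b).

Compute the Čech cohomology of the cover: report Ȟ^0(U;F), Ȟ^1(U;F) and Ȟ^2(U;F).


nonempty intersections:
  W1={{t1},{t1,t2},{t1,t4},{t1,t5},{t1,t7},{t1,t2,t5},{t1,t4,t5},{t1,t4,t7}} W2={{t3},{t2,t3},{t3,t6},{t2,t3,t6}} W3={{t4},{t6},{t1,t4},{t2,t6},{t3,t6},{t4,t5},{t4,t7},{t6,t7},{t1,t4,t5},{t1,t4,t7},{t2,t3,t6}} W4={{t5},{t1,t5},{t2,t5},{t4,t5},{t1,t2,t5},{t1,t4,t5}} W5={{t2},{t1,t2},{t2,t3},{t2,t5},{t2,t6},{t1,t2,t5},{t2,t3,t6}} W6={{t7},{t1,t7},{t4,t7},{t6,t7},{t1,t4,t7}}
  W13={{t1,t4},{t1,t4,t5},{t1,t4,t7}} W14={{t1,t5},{t1,t2,t5},{t1,t4,t5}} W15={{t1,t2},{t1,t2,t5}} W16={{t1,t7},{t1,t4,t7}} W23={{t3,t6},{t2,t3,t6}} W25={{t2,t3},{t2,t3,t6}} W34={{t4,t5},{t1,t4,t5}} W35={{t2,t6},{t2,t3,t6}} W36={{t4,t7},{t6,t7},{t1,t4,t7}} W45={{t2,t5},{t1,t2,t5}}
  W134={{t1,t4,t5}} W136={{t1,t4,t7}} W145={{t1,t2,t5}} W235={{t2,t3,t6}}
C dims 6,10,4; δ0: rk_F7 5; δ1: rk_F7 4
Ȟ^0: (6−5)−0=1 ⇒ Z/7
Ȟ^1: (10−4)−5=1 ⇒ Z/7
Ȟ^2: (4−0)−4=0 ⇒ 0

Ȟ^0 = Z/7; Ȟ^1 = Z/7; Ȟ^2 = 0


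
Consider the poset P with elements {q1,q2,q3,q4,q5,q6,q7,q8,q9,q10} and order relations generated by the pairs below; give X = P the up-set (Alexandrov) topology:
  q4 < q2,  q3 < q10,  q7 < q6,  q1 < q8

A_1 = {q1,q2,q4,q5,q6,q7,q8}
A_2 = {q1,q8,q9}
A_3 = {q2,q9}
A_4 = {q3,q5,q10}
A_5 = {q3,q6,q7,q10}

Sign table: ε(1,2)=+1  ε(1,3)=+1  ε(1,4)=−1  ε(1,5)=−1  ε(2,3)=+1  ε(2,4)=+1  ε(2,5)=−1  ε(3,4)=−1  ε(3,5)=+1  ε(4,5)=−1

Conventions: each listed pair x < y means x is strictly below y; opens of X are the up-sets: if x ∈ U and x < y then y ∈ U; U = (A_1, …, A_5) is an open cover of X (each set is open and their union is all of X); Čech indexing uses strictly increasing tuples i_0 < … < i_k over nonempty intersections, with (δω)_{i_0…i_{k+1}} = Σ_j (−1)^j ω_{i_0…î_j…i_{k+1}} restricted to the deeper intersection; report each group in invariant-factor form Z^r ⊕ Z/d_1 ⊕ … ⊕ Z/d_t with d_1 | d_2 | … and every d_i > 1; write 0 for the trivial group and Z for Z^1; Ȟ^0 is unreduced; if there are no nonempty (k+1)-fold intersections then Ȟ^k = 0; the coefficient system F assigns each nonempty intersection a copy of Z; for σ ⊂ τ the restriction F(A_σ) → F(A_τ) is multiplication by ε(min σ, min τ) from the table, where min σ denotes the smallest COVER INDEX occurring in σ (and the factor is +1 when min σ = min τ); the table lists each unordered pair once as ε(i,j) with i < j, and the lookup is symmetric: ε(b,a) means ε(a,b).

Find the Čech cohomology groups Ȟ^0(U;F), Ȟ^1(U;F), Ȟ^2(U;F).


nonempty intersections:
  A12={q1,q8} A13={q2} A14={q5} A15={q6,q7} A23={q9} A45={q3,q10}
C dims 5,6; δ0: rk 5, SNF 1^4·2
Ȟ^0: (5−5)−0=0 ⇒ 0
Ȟ^1: (6−0)−5=1 plus torsion [2] ⇒ Z ⊕ Z/2
Ȟ^2: (0−0)−0=0 ⇒ 0

Ȟ^0 = 0, Ȟ^1 = Z ⊕ Z/2 and Ȟ^2 = 0


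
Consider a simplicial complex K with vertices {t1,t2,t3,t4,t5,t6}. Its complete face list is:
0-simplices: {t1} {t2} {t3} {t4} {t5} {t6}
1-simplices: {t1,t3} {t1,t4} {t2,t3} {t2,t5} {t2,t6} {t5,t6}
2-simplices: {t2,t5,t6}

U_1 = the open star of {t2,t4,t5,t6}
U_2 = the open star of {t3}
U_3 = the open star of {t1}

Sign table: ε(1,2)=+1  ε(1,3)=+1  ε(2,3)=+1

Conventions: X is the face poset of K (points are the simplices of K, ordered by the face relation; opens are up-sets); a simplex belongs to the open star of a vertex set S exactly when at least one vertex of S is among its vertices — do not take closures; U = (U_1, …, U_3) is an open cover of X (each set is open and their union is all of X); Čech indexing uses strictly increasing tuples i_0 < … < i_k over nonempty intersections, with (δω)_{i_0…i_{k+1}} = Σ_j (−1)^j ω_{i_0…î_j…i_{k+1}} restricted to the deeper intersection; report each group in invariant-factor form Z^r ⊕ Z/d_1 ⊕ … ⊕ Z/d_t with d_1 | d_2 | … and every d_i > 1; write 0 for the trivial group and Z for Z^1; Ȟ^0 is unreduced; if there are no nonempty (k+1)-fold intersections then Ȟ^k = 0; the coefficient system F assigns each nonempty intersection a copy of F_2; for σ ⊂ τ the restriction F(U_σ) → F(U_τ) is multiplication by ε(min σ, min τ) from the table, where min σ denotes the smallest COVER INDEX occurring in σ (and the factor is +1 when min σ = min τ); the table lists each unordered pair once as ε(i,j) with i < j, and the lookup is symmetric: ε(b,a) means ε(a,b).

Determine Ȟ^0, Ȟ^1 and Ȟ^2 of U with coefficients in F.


intersection data:
  U1={{t2},{t4},{t5},{t6},{t1,t4},{t2,t3},{t2,t5},{t2,t6},{t5,t6},{t2,t5,t6}} U2={{t3},{t1,t3},{t2,t3}} U3={{t1},{t1,t3},{t1,t4}}
  U12={{t2,t3}} U13={{t1,t4}} U23={{t1,t3}}
C dims 3,3; δ0: rk_F2 2
Ȟ^0 = (3 − 2) − 0 = 1, so Ȟ^0 ≅ Z/2
Ȟ^1 = (3 − 0) − 2 = 1, so Ȟ^1 ≅ Z/2
Ȟ^2 = (0 − 0) − 0 = 0, so Ȟ^2 ≅ 0

Ȟ^0 ≅ Z/2, Ȟ^1 ≅ Z/2 and Ȟ^2 ≅ 0


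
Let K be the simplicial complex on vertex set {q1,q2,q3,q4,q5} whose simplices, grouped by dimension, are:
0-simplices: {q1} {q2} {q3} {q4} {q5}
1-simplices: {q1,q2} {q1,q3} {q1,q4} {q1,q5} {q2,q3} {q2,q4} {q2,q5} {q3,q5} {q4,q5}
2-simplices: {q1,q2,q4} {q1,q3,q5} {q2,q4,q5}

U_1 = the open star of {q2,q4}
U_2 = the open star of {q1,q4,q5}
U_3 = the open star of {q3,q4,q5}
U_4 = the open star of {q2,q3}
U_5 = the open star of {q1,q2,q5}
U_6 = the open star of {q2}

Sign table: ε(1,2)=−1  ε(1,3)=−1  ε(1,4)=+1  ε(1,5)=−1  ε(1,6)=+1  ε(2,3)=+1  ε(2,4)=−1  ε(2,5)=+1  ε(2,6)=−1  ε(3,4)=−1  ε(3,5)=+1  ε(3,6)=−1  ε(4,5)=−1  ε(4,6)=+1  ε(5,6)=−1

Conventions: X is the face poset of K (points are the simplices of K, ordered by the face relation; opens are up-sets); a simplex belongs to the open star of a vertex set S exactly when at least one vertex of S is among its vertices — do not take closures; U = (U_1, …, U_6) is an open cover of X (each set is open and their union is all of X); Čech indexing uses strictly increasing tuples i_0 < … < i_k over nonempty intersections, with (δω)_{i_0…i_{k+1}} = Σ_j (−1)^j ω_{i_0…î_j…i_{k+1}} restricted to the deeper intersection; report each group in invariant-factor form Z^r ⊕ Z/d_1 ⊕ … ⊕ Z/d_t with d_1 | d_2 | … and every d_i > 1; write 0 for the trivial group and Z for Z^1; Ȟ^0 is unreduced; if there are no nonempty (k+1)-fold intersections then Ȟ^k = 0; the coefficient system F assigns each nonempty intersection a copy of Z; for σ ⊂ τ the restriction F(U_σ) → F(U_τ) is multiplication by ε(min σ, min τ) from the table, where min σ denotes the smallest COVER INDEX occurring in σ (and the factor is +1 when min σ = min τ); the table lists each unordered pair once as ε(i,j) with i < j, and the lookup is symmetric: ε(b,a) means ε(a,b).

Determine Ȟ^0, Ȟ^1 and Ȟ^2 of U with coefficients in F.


Ȟ^0 ≅ Z, Ȟ^1 ≅ 0 and Ȟ^2 ≅ 0

nonempty overlaps:
  U1={{q2},{q4},{q1,q2},{q1,q4},{q2,q3},{q2,q4},{q2,q5},{q4,q5},{q1,q2,q4},{q2,q4,q5}} U2={{q1},{q4},{q5},{q1,q2},{q1,q3},{q1,q4},{q1,q5},{q2,q4},{q2,q5},{q3,q5},{q4,q5},{q1,q2,q4},{q1,q3,q5},{q2,q4,q5}} U3={{q3},{q4},{q5},{q1,q3},{q1,q4},{q1,q5},{q2,q3},{q2,q4},{q2,q5},{q3,q5},{q4,q5},{q1,q2,q4},{q1,q3,q5},{q2,q4,q5}} U4={{q2},{q3},{q1,q2},{q1,q3},{q2,q3},{q2,q4},{q2,q5},{q3,q5},{q1,q2,q4},{q1,q3,q5},{q2,q4,q5}} U5={{q1},{q2},{q5},{q1,q2},{q1,q3},{q1,q4},{q1,q5},{q2,q3},{q2,q4},{q2,q5},{q3,q5},{q4,q5},{q1,q2,q4},{q1,q3,q5},{q2,q4,q5}} U6={{q2},{q1,q2},{q2,q3},{q2,q4},{q2,q5},{q1,q2,q4},{q2,q4,q5}}
  U12={{q4},{q1,q2},{q1,q4},{q2,q4},{q2,q5},{q4,q5},{q1,q2,q4},{q2,q4,q5}} U13={{q4},{q1,q4},{q2,q3},{q2,q4},{q2,q5},{q4,q5},{q1,q2,q4},{q2,q4,q5}} U14={{q2},{q1,q2},{q2,q3},{q2,q4},{q2,q5},{q1,q2,q4},{q2,q4,q5}} U15={{q2},{q1,q2},{q1,q4},{q2,q3},{q2,q4},{q2,q5},{q4,q5},{q1,q2,q4},{q2,q4,q5}} U16={{q2},{q1,q2},{q2,q3},{q2,q4},{q2,q5},{q1,q2,q4},{q2,q4,q5}} U23={{q4},{q5},{q1,q3},{q1,q4},{q1,q5},{q2,q4},{q2,q5},{q3,q5},{q4,q5},{q1,q2,q4},{q1,q3,q5},{q2,q4,q5}} U24={{q1,q2},{q1,q3},{q2,q4},{q2,q5},{q3,q5},{q1,q2,q4},{q1,q3,q5},{q2,q4,q5}} U25={{q1},{q5},{q1,q2},{q1,q3},{q1,q4},{q1,q5},{q2,q4},{q2,q5},{q3,q5},{q4,q5},{q1,q2,q4},{q1,q3,q5},{q2,q4,q5}} U26={{q1,q2},{q2,q4},{q2,q5},{q1,q2,q4},{q2,q4,q5}} U34={{q3},{q1,q3},{q2,q3},{q2,q4},{q2,q5},{q3,q5},{q1,q2,q4},{q1,q3,q5},{q2,q4,q5}} U35={{q5},{q1,q3},{q1,q4},{q1,q5},{q2,q3},{q2,q4},{q2,q5},{q3,q5},{q4,q5},{q1,q2,q4},{q1,q3,q5},{q2,q4,q5}} U36={{q2,q3},{q2,q4},{q2,q5},{q1,q2,q4},{q2,q4,q5}} U45={{q2},{q1,q2},{q1,q3},{q2,q3},{q2,q4},{q2,q5},{q3,q5},{q1,q2,q4},{q1,q3,q5},{q2,q4,q5}} U46={{q2},{q1,q2},{q2,q3},{q2,q4},{q2,q5},{q1,q2,q4},{q2,q4,q5}} U56={{q2},{q1,q2},{q2,q3},{q2,q4},{q2,q5},{q1,q2,q4},{q2,q4,q5}}
  U123={{q4},{q1,q4},{q2,q4},{q2,q5},{q4,q5},{q1,q2,q4},{q2,q4,q5}} U124={{q1,q2},{q2,q4},{q2,q5},{q1,q2,q4},{q2,q4,q5}} U125={{q1,q2},{q1,q4},{q2,q4},{q2,q5},{q4,q5},{q1,q2,q4},{q2,q4,q5}} U126={{q1,q2},{q2,q4},{q2,q5},{q1,q2,q4},{q2,q4,q5}} U134={{q2,q3},{q2,q4},{q2,q5},{q1,q2,q4},{q2,q4,q5}} U135={{q1,q4},{q2,q3},{q2,q4},{q2,q5},{q4,q5},{q1,q2,q4},{q2,q4,q5}} U136={{q2,q3},{q2,q4},{q2,q5},{q1,q2,q4},{q2,q4,q5}} U145={{q2},{q1,q2},{q2,q3},{q2,q4},{q2,q5},{q1,q2,q4},{q2,q4,q5}} U146={{q2},{q1,q2},{q2,q3},{q2,q4},{q2,q5},{q1,q2,q4},{q2,q4,q5}} U156={{q2},{q1,q2},{q2,q3},{q2,q4},{q2,q5},{q1,q2,q4},{q2,q4,q5}} U234={{q1,q3},{q2,q4},{q2,q5},{q3,q5},{q1,q2,q4},{q1,q3,q5},{q2,q4,q5}} U235={{q5},{q1,q3},{q1,q4},{q1,q5},{q2,q4},{q2,q5},{q3,q5},{q4,q5},{q1,q2,q4},{q1,q3,q5},{q2,q4,q5}} U236={{q2,q4},{q2,q5},{q1,q2,q4},{q2,q4,q5}} U245={{q1,q2},{q1,q3},{q2,q4},{q2,q5},{q3,q5},{q1,q2,q4},{q1,q3,q5},{q2,q4,q5}} U246={{q1,q2},{q2,q4},{q2,q5},{q1,q2,q4},{q2,q4,q5}} U256={{q1,q2},{q2,q4},{q2,q5},{q1,q2,q4},{q2,q4,q5}} U345={{q1,q3},{q2,q3},{q2,q4},{q2,q5},{q3,q5},{q1,q2,q4},{q1,q3,q5},{q2,q4,q5}} U346={{q2,q3},{q2,q4},{q2,q5},{q1,q2,q4},{q2,q4,q5}} U356={{q2,q3},{q2,q4},{q2,q5},{q1,q2,q4},{q2,q4,q5}} U456={{q2},{q1,q2},{q2,q3},{q2,q4},{q2,q5},{q1,q2,q4},{q2,q4,q5}}
  U1234={{q2,q4},{q2,q5},{q1,q2,q4},{q2,q4,q5}} U1235={{q1,q4},{q2,q4},{q2,q5},{q4,q5},{q1,q2,q4},{q2,q4,q5}} U1236={{q2,q4},{q2,q5},{q1,q2,q4},{q2,q4,q5}} U1245={{q1,q2},{q2,q4},{q2,q5},{q1,q2,q4},{q2,q4,q5}} U1246={{q1,q2},{q2,q4},{q2,q5},{q1,q2,q4},{q2,q4,q5}} U1256={{q1,q2},{q2,q4},{q2,q5},{q1,q2,q4},{q2,q4,q5}} U1345={{q2,q3},{q2,q4},{q2,q5},{q1,q2,q4},{q2,q4,q5}} U1346={{q2,q3},{q2,q4},{q2,q5},{q1,q2,q4},{q2,q4,q5}} U1356={{q2,q3},{q2,q4},{q2,q5},{q1,q2,q4},{q2,q4,q5}} U1456={{q2},{q1,q2},{q2,q3},{q2,q4},{q2,q5},{q1,q2,q4},{q2,q4,q5}} U2345={{q1,q3},{q2,q4},{q2,q5},{q3,q5},{q1,q2,q4},{q1,q3,q5},{q2,q4,q5}} U2346={{q2,q4},{q2,q5},{q1,q2,q4},{q2,q4,q5}} U2356={{q2,q4},{q2,q5},{q1,q2,q4},{q2,q4,q5}} U2456={{q1,q2},{q2,q4},{q2,q5},{q1,q2,q4},{q2,q4,q5}} U3456={{q2,q3},{q2,q4},{q2,q5},{q1,q2,q4},{q2,q4,q5}}
  U12345={{q2,q4},{q2,q5},{q1,q2,q4},{q2,q4,q5}} U12346={{q2,q4},{q2,q5},{q1,q2,q4},{q2,q4,q5}} U12356={{q2,q4},{q2,q5},{q1,q2,q4},{q2,q4,q5}} U12456={{q1,q2},{q2,q4},{q2,q5},{q1,q2,q4},{q2,q4,q5}} U13456={{q2,q3},{q2,q4},{q2,q5},{q1,q2,q4},{q2,q4,q5}} U23456={{q2,q4},{q2,q5},{q1,q2,q4},{q2,q4,q5}}
  U123456={{q2,q4},{q2,q5},{q1,q2,q4},{q2,q4,q5}}
C dims 6,15,20,15; δ0: rk 5, SNF 1^5; δ1: rk 10, SNF 1^10; δ2: rk 10, SNF 1^10
degree 0: 6−5−0 = 1 → Ȟ^0 ≅ Z
degree 1: 15−10−5 = 0 → Ȟ^1 ≅ 0
degree 2: 20−10−10 = 0 → Ȟ^2 ≅ 0


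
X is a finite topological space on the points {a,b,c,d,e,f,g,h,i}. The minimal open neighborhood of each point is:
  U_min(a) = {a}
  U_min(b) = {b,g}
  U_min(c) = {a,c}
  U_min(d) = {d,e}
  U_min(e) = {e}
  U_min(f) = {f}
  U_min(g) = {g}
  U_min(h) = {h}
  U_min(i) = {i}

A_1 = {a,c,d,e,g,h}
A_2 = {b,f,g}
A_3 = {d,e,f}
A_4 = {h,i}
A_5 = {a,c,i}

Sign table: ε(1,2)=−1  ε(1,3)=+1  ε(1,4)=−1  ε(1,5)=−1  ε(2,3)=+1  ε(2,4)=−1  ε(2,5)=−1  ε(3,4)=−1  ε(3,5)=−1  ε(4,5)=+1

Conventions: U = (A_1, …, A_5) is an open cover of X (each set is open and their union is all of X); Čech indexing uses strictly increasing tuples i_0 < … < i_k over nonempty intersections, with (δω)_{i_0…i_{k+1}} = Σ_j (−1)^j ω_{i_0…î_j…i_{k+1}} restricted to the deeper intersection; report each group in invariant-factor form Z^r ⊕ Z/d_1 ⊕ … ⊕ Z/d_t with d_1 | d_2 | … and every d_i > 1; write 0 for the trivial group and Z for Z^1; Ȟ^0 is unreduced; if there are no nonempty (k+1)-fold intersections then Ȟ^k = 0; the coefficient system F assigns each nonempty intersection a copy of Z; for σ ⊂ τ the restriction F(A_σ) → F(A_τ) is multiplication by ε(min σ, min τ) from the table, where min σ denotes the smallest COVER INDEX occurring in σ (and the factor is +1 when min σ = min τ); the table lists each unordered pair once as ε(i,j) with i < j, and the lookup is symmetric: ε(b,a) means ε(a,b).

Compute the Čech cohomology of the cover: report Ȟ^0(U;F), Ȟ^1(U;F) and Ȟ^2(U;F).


Ȟ^0 = 0; Ȟ^1 = Z ⊕ Z/2; Ȟ^2 = 0

nerve of the cover:
  A12={g} A13={d,e} A14={h} A15={a,c} A23={f} A45={i}
C dims 5,6; δ0: rk 5, SNF 1^4·2
Ȟ^0 = (5 − 5) − 0 = 0, so Ȟ^0 ≅ 0
Ȟ^1 = (6 − 0) − 5 = 1 plus torsion [2], so Ȟ^1 ≅ Z ⊕ Z/2
Ȟ^2 = (0 − 0) − 0 = 0, so Ȟ^2 ≅ 0


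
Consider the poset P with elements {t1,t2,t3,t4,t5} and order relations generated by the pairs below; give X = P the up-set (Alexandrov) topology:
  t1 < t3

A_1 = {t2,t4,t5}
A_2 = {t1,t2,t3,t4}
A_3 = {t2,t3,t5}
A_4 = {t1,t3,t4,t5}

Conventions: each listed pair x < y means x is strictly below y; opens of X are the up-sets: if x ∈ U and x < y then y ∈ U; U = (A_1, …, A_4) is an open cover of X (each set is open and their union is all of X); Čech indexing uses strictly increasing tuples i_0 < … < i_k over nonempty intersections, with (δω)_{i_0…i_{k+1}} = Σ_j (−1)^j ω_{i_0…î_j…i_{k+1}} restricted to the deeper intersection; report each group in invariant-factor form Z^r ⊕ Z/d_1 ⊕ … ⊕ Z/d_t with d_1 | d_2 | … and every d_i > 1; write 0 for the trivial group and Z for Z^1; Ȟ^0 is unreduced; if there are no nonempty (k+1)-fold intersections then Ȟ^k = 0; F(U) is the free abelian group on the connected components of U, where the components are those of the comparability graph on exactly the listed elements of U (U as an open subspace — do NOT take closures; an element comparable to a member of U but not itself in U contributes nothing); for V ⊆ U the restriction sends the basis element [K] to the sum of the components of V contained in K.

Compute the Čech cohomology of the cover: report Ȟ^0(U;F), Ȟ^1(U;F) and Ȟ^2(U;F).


Ȟ^0 = Z^4, Ȟ^1 = 0 and Ȟ^2 = 0

nonempty intersections:
  A12={t2,t4} A13={t2,t5} A14={t4,t5} A23={t2,t3} A24={t1,t3,t4} A34={t3,t5}
  A123={t2} A124={t4} A134={t5} A234={t3}
components per intersection:
  A1: {t2} {t4} {t5}
  A2: {t1,t3} {t2} {t4}
  A3: {t2} {t3} {t5}
  A4: {t1,t3} {t4} {t5}
  A12: {t2} {t4}
  A13: {t2} {t5}
  A14: {t4} {t5}
  A23: {t2} {t3}
  A24: {t1,t3} {t4}
  A34: {t3} {t5}
  A123: {t2}
  A124: {t4}
  A134: {t5}
  A234: {t3}
C dims 12,12,4; δ0: rk 8, SNF 1^8; δ1: rk 4, SNF 1^4
Ȟ^0: (12−8)−0=4 ⇒ Z^4
Ȟ^1: (12−4)−8=0 ⇒ 0
Ȟ^2: (4−0)−4=0 ⇒ 0


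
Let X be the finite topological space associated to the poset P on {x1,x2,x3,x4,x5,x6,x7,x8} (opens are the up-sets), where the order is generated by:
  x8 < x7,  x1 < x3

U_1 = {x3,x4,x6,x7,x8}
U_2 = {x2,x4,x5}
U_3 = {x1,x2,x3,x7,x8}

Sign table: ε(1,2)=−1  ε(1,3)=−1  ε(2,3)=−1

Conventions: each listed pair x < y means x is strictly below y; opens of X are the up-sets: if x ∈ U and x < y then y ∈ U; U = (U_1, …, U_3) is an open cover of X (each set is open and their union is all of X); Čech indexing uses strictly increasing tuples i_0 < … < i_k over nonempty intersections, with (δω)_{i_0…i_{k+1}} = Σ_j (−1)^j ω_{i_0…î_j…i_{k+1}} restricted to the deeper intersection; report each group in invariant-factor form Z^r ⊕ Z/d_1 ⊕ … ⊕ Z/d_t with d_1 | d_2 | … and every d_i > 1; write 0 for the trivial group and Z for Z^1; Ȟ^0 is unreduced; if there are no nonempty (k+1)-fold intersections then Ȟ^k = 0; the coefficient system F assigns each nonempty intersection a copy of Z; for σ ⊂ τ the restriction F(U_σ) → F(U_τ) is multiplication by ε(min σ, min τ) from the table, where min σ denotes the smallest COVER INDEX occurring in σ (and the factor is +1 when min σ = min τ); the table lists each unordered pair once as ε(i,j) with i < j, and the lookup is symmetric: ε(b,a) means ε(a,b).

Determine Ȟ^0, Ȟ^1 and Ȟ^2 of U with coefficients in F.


nonempty intersections:
  U12={x4} U13={x3,x7,x8} U23={x2}
C dims 3,3; δ0: rk 3, SNF 1^2·2
Ȟ^0: (3−3)−0=0 ⇒ 0
Ȟ^1: (3−0)−3=0 plus torsion [2] ⇒ Z/2
Ȟ^2: (0−0)−0=0 ⇒ 0

Ȟ^0(U;F) ≅ 0, Ȟ^1(U;F) ≅ Z/2, Ȟ^2(U;F) ≅ 0


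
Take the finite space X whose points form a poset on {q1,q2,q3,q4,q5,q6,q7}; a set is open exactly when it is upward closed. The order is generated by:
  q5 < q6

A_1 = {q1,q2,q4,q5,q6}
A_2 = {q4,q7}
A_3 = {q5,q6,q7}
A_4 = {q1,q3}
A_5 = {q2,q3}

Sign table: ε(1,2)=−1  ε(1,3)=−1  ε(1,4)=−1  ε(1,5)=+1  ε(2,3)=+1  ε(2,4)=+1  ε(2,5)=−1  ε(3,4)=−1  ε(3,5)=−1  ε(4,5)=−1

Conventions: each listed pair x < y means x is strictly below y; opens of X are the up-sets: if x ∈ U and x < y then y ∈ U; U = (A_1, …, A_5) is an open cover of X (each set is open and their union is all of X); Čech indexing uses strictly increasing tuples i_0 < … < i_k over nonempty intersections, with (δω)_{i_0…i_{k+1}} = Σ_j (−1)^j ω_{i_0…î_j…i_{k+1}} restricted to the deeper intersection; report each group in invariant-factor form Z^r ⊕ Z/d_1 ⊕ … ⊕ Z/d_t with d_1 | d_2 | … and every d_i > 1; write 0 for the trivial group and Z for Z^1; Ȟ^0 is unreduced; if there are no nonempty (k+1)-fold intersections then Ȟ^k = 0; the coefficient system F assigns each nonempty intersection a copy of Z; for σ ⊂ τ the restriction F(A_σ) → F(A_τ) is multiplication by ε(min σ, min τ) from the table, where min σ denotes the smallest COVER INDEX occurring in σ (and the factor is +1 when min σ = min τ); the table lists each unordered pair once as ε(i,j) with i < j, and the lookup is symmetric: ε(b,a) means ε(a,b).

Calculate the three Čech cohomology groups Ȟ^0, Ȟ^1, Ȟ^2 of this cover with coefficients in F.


nerve simplices:
  A12={q4} A13={q5,q6} A14={q1} A15={q2} A23={q7} A45={q3}
C dims 5,6; δ0: rk 4, SNF 1^4
degree 0: 5−4−0 = 1 → Ȟ^0 ≅ Z
degree 1: 6−0−4 = 2 → Ȟ^1 ≅ Z^2
degree 2: 0−0−0 = 0 → Ȟ^2 ≅ 0

Ȟ^0 = Z, Ȟ^1 = Z^2 and Ȟ^2 = 0


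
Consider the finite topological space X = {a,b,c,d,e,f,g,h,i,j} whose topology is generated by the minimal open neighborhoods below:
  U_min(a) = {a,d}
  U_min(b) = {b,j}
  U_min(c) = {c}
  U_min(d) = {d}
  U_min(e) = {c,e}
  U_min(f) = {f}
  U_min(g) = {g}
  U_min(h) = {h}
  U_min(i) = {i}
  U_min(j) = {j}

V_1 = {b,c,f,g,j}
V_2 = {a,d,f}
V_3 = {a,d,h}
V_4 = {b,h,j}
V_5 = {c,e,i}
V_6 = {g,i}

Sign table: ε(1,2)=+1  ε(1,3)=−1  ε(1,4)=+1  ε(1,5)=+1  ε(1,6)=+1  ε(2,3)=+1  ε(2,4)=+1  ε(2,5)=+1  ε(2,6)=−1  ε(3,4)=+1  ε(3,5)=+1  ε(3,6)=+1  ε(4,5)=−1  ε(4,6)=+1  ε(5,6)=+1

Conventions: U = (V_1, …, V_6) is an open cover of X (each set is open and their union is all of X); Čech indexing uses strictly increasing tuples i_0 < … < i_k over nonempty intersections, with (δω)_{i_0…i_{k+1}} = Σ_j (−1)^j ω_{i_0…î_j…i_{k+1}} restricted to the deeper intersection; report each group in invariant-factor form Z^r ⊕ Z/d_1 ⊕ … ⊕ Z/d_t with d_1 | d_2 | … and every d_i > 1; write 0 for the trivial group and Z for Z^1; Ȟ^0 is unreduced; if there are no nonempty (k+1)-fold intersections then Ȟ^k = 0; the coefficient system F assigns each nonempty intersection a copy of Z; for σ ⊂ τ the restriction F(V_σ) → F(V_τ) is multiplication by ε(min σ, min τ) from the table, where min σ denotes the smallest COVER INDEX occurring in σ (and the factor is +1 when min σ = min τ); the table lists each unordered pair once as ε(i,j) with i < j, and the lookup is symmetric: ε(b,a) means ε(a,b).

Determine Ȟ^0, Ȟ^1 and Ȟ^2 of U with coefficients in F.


intersection data:
  V12={f} V14={b,j} V15={c} V16={g} V23={a,d} V34={h} V56={i}
C dims 6,7; δ0: rk 5, SNF 1^5
Ȟ^0 = (6 − 5) − 0 = 1, so Ȟ^0 ≅ Z
Ȟ^1 = (7 − 0) − 5 = 2, so Ȟ^1 ≅ Z^2
Ȟ^2 = (0 − 0) − 0 = 0, so Ȟ^2 ≅ 0

Ȟ^0 = Z; Ȟ^1 = Z^2; Ȟ^2 = 0


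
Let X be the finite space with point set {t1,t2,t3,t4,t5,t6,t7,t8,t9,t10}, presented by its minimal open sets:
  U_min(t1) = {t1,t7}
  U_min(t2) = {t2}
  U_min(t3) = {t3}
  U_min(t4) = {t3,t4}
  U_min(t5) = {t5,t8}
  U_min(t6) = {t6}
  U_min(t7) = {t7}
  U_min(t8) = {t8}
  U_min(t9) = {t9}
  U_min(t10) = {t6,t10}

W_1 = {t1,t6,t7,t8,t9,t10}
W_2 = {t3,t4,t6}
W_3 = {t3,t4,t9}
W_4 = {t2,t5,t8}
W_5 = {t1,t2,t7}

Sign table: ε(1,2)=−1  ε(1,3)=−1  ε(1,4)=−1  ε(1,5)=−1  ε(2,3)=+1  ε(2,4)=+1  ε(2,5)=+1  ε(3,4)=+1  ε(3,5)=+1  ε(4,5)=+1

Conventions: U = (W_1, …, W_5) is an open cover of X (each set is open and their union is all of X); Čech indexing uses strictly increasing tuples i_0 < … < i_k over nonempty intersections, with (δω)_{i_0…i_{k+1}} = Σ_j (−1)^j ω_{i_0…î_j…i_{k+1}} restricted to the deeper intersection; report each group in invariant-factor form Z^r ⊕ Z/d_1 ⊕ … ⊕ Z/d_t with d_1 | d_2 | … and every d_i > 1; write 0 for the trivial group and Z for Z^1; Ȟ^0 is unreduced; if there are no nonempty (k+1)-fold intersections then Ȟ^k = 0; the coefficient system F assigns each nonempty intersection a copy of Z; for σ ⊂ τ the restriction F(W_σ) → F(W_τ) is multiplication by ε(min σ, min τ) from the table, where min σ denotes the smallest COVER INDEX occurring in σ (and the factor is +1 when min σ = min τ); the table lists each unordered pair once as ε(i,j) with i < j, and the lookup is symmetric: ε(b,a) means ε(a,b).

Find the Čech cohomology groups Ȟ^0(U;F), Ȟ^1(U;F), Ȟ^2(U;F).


Ȟ^0 ≅ Z, Ȟ^1 ≅ Z^2 and Ȟ^2 ≅ 0

intersection data:
  W12={t6} W13={t9} W14={t8} W15={t1,t7} W23={t3,t4} W45={t2}
C dims 5,6; δ0: rk 4, SNF 1^4
Ȟ^0 = (5 − 4) − 0 = 1, so Ȟ^0 ≅ Z
Ȟ^1 = (6 − 0) − 4 = 2, so Ȟ^1 ≅ Z^2
Ȟ^2 = (0 − 0) − 0 = 0, so Ȟ^2 ≅ 0


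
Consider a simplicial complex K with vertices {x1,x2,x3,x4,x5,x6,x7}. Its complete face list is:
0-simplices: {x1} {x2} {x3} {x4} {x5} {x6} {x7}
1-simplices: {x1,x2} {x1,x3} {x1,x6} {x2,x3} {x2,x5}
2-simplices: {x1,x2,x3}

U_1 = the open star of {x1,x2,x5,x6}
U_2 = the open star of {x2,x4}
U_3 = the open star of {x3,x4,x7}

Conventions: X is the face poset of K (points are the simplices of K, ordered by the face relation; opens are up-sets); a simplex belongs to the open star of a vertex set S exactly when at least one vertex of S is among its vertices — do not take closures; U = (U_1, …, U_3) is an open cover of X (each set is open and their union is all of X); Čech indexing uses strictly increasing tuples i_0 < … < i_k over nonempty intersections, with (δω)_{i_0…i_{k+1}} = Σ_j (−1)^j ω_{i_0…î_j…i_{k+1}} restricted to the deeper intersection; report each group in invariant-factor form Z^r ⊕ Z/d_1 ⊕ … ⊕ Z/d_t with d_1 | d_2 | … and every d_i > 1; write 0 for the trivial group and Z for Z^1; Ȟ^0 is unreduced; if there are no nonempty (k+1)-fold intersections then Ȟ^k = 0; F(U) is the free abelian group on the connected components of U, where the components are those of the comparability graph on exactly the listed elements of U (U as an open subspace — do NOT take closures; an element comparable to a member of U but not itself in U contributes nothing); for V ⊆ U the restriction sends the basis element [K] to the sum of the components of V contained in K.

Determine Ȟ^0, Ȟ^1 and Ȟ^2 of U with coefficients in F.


nonempty intersections:
  U1={{x1},{x2},{x5},{x6},{x1,x2},{x1,x3},{x1,x6},{x2,x3},{x2,x5},{x1,x2,x3}} U2={{x2},{x4},{x1,x2},{x2,x3},{x2,x5},{x1,x2,x3}} U3={{x3},{x4},{x7},{x1,x3},{x2,x3},{x1,x2,x3}}
  U12={{x2},{x1,x2},{x2,x3},{x2,x5},{x1,x2,x3}} U13={{x1,x3},{x2,x3},{x1,x2,x3}} U23={{x4},{x2,x3},{x1,x2,x3}}
  U123={{x2,x3},{x1,x2,x3}}
components per intersection:
  U1: {{x1},{x2},{x5},{x6},{x1,x2},{x1,x3},{x1,x6},{x2,x3},{x2,x5},{x1,x2,x3}}
  U2: {{x2},{x1,x2},{x2,x3},{x2,x5},{x1,x2,x3}} {{x4}}
  U3: {{x3},{x1,x3},{x2,x3},{x1,x2,x3}} {{x4}} {{x7}}
  U12: {{x2},{x1,x2},{x2,x3},{x2,x5},{x1,x2,x3}}
  U13: {{x1,x3},{x2,x3},{x1,x2,x3}}
  U23: {{x4}} {{x2,x3},{x1,x2,x3}}
  U123: {{x2,x3},{x1,x2,x3}}
C dims 6,4,1; δ0: rk 3, SNF 1^3; δ1: rk 1, SNF 1^1
Ȟ^0: (6−3)−0=3 ⇒ Z^3
Ȟ^1: (4−1)−3=0 ⇒ 0
Ȟ^2: (1−0)−1=0 ⇒ 0

Ȟ^0(U;F) ≅ Z^3; Ȟ^1(U;F) ≅ 0; Ȟ^2(U;F) ≅ 0


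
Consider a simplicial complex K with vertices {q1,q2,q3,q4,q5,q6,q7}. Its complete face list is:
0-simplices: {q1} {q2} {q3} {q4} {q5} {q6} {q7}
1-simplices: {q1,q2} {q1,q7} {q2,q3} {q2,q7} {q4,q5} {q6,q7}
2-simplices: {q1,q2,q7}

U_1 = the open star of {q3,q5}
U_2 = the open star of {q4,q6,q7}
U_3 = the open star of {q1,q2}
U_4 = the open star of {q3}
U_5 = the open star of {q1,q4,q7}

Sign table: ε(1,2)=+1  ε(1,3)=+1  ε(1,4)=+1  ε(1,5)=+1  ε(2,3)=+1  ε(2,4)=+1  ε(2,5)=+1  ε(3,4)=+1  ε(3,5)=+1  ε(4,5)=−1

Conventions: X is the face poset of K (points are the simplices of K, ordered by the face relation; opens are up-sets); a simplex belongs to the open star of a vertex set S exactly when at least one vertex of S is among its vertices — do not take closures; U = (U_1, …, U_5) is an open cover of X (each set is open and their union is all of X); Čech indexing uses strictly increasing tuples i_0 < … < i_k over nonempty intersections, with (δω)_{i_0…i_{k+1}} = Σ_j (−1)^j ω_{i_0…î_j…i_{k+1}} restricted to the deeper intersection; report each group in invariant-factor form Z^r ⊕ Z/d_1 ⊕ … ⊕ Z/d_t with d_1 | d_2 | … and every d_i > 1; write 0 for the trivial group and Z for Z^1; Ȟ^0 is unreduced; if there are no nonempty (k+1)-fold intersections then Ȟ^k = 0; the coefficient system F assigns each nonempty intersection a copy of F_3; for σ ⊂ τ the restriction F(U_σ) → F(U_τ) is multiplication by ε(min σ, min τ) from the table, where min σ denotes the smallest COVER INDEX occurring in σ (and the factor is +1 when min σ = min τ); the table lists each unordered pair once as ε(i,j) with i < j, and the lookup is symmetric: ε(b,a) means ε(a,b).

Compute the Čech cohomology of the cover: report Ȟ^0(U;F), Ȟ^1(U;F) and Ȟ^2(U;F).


Ȟ^0(U;F) ≅ Z/3; Ȟ^1(U;F) ≅ Z/3; Ȟ^2(U;F) ≅ 0

cover nerve:
  U1={{q3},{q5},{q2,q3},{q4,q5}} U2={{q4},{q6},{q7},{q1,q7},{q2,q7},{q4,q5},{q6,q7},{q1,q2,q7}} U3={{q1},{q2},{q1,q2},{q1,q7},{q2,q3},{q2,q7},{q1,q2,q7}} U4={{q3},{q2,q3}} U5={{q1},{q4},{q7},{q1,q2},{q1,q7},{q2,q7},{q4,q5},{q6,q7},{q1,q2,q7}}
  U12={{q4,q5}} U13={{q2,q3}} U14={{q3},{q2,q3}} U15={{q4,q5}} U23={{q1,q7},{q2,q7},{q1,q2,q7}} U25={{q4},{q7},{q1,q7},{q2,q7},{q4,q5},{q6,q7},{q1,q2,q7}} U34={{q2,q3}} U35={{q1},{q1,q2},{q1,q7},{q2,q7},{q1,q2,q7}}
  U125={{q4,q5}} U134={{q2,q3}} U235={{q1,q7},{q2,q7},{q1,q2,q7}}
C dims 5,8,3; δ0: rk_F3 4; δ1: rk_F3 3
Ȟ^0: (5−4)−0=1 ⇒ Z/3
Ȟ^1: (8−3)−4=1 ⇒ Z/3
Ȟ^2: (3−0)−3=0 ⇒ 0


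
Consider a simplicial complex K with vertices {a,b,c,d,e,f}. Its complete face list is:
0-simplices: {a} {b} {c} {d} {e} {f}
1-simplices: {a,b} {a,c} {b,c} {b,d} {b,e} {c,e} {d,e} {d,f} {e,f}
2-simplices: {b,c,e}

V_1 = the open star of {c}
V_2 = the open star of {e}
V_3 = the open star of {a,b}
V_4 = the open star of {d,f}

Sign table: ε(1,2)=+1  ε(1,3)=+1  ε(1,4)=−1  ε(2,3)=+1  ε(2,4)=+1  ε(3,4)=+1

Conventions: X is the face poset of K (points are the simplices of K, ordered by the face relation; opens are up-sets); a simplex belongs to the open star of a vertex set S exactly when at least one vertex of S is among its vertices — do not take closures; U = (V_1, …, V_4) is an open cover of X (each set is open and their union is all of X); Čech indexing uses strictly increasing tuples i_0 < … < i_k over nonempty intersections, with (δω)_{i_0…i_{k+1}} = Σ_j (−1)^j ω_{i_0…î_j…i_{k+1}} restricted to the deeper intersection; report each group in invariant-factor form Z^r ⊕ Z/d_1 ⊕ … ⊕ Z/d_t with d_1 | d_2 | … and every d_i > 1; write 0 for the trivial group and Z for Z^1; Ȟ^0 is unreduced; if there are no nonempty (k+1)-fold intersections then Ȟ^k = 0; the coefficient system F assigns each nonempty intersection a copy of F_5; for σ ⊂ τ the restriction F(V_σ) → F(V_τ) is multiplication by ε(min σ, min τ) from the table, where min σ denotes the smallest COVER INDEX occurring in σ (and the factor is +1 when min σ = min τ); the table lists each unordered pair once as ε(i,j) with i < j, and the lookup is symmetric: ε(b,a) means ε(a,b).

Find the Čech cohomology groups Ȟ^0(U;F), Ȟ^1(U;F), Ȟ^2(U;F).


nerve simplices:
  V1={{c},{a,c},{b,c},{c,e},{b,c,e}} V2={{e},{b,e},{c,e},{d,e},{e,f},{b,c,e}} V3={{a},{b},{a,b},{a,c},{b,c},{b,d},{b,e},{b,c,e}} V4={{d},{f},{b,d},{d,e},{d,f},{e,f}}
  V12={{c,e},{b,c,e}} V13={{a,c},{b,c},{b,c,e}} V23={{b,e},{b,c,e}} V24={{d,e},{e,f}} V34={{b,d}}
  V123={{b,c,e}}
C dims 4,5,1; δ0: rk_F5 3; δ1: rk_F5 1
degree 0: 4−3−0 = 1 → Ȟ^0 ≅ Z/5
degree 1: 5−1−3 = 1 → Ȟ^1 ≅ Z/5
degree 2: 1−0−1 = 0 → Ȟ^2 ≅ 0

Ȟ^0(U;F) ≅ Z/5, Ȟ^1(U;F) ≅ Z/5 and Ȟ^2(U;F) ≅ 0


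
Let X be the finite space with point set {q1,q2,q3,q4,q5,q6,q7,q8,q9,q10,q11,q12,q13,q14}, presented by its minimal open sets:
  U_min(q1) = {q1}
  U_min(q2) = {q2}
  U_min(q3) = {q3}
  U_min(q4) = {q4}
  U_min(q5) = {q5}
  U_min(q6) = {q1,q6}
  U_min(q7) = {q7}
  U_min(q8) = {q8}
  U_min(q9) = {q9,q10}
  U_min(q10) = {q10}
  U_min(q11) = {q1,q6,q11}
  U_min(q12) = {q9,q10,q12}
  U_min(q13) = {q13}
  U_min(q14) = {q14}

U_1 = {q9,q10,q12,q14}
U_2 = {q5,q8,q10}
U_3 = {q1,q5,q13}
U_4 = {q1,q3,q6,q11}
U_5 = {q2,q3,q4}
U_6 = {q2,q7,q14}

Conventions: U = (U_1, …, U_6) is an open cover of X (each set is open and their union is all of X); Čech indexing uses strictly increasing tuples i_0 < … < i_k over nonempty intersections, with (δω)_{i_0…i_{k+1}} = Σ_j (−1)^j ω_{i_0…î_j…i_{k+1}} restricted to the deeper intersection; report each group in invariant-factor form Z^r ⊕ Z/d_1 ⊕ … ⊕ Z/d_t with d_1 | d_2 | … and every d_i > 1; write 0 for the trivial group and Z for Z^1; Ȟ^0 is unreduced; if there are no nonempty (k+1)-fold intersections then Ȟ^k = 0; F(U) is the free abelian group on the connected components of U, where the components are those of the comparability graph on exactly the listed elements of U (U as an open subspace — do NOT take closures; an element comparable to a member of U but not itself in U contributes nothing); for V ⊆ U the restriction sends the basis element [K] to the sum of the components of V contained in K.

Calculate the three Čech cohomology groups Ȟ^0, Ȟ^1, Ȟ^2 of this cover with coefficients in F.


Ȟ^0 ≅ Z^10, Ȟ^1 ≅ 0 and Ȟ^2 ≅ 0

intersection data:
  U12={q10} U16={q14} U23={q5} U34={q1} U45={q3} U56={q2}
components per intersection:
  U1: {q9,q10,q12} {q14}
  U2: {q5} {q8} {q10}
  U3: {q1} {q5} {q13}
  U4: {q1,q6,q11} {q3}
  U5: {q2} {q3} {q4}
  U6: {q2} {q7} {q14}
  U12: {q10}
  U16: {q14}
  U23: {q5}
  U34: {q1}
  U45: {q3}
  U56: {q2}
C dims 16,6; δ0: rk 6, SNF 1^6
Ȟ^0 = (16 − 6) − 0 = 10, so Ȟ^0 ≅ Z^10
Ȟ^1 = (6 − 0) − 6 = 0, so Ȟ^1 ≅ 0
Ȟ^2 = (0 − 0) − 0 = 0, so Ȟ^2 ≅ 0


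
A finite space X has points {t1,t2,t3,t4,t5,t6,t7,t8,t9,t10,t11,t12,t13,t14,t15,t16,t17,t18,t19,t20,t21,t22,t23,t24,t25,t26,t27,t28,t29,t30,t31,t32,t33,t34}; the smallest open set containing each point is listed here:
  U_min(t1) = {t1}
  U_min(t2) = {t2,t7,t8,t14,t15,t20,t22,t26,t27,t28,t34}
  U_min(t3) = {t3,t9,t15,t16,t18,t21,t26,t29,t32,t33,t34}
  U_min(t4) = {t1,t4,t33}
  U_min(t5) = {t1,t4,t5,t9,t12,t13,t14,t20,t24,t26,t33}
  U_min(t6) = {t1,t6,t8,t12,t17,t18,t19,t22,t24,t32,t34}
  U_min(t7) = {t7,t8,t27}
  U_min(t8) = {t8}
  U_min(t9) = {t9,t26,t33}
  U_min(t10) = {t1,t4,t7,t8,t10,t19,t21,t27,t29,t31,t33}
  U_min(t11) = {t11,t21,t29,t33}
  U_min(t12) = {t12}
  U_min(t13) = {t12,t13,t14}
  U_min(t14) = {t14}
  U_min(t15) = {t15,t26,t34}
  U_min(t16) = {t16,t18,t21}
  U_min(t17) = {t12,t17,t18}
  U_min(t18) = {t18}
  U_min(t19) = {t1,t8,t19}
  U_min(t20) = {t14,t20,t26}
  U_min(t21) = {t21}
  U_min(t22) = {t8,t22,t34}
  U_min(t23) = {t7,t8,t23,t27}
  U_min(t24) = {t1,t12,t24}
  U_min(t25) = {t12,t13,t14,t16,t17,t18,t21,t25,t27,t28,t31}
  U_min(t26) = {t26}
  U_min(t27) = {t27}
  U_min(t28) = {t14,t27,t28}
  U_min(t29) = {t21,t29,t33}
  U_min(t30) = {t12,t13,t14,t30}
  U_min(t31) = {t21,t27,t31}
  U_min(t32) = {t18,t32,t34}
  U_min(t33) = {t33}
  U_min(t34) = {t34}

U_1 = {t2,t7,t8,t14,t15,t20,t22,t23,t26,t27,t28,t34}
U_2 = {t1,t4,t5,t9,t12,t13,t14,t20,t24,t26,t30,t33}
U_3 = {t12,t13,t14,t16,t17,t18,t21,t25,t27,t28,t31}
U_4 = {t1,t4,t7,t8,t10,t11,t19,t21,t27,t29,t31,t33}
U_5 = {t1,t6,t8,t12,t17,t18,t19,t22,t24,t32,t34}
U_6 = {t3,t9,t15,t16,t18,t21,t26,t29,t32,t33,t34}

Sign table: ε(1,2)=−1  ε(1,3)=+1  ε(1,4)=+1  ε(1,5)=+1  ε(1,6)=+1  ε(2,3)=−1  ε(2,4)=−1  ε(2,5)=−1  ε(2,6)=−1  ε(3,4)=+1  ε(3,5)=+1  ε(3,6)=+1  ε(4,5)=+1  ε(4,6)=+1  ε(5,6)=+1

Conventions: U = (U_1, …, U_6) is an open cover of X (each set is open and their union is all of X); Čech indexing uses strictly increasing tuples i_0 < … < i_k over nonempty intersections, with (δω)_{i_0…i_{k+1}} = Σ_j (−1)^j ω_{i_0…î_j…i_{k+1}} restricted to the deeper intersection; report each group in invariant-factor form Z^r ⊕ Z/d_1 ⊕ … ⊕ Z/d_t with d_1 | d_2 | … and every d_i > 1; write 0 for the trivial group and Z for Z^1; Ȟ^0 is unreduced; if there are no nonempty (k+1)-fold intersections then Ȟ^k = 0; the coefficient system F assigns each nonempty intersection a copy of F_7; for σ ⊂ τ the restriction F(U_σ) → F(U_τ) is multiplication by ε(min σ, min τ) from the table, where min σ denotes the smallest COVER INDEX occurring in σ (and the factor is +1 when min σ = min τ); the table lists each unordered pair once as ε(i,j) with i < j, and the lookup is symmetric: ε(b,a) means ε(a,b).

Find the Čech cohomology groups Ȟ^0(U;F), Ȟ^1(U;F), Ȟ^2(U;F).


intersection data:
  U12={t14,t20,t26} U13={t14,t27,t28} U14={t7,t8,t27} U15={t8,t22,t34} U16={t15,t26,t34} U23={t12,t13,t14} U24={t1,t4,t33} U25={t1,t12,t24} U26={t9,t26,t33} U34={t21,t27,t31} U35={t12,t17,t18} U36={t16,t18,t21} U45={t1,t8,t19} U46={t21,t29,t33} U56={t18,t32,t34}
  U123={t14} U126={t26} U134={t27} U145={t8} U156={t34} U235={t12} U245={t1} U246={t33} U346={t21} U356={t18}
C dims 6,15,10; δ0: rk_F7 5; δ1: rk_F7 10
Ȟ^0 = (6 − 5) − 0 = 1, so Ȟ^0 ≅ Z/7
Ȟ^1 = (15 − 10) − 5 = 0, so Ȟ^1 ≅ 0
Ȟ^2 = (10 − 0) − 10 = 0, so Ȟ^2 ≅ 0

Ȟ^0 ≅ Z/7,  Ȟ^1 ≅ 0,  Ȟ^2 ≅ 0
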